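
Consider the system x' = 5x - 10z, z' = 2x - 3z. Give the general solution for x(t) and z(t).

x(t) = 2c_1e^(t)sin(2t) + c_1e^(t)cos(2t) + c_2e^(t)sin(2t) - 2c_2e^(t)cos(2t), z(t) = c_1e^(t)sin(2t) - c_2e^(t)cos(2t)

Coefficient matrix A = [[5, -10], [2, -3]].
Characteristic polynomial det(A - λI) = λ^2 - 2λ + 5 = 0.
Eigenvalues λ = 1 ± 2i (complex conjugate pair).
For λ=1+2i: an eigenvector is (1,0) - i(2,1) = (1 - 2i, 0 - i).
A real fundamental pair from Re and Im of e^((1+2i)t)v: X_1 = e^(t)(cos(2t)·(1,0) + sin(2t)·(2,1)), X_2 = e^(t)(sin(2t)·(1,0) - cos(2t)·(2,1)).
General solution: c_1X_1 + c_2X_2.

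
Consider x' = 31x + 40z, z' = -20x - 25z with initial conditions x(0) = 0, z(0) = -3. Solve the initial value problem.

Coefficient matrix A = [[31, 40], [-20, -25]].
Characteristic polynomial det(A - λI) = λ^2 - 6λ + 25 = 0.
Eigenvalues λ = 3 ± 4i (complex conjugate pair).
For λ=3+4i: an eigenvector is (-1,1) - i(3,-2) = (-1 - 3i, 1 + 2i).
A real fundamental pair from Re and Im of e^((3+4i)t)v: X_1 = e^(3t)(cos(4t)·(-1,1) + sin(4t)·(3,-2)), X_2 = e^(3t)(sin(4t)·(-1,1) - cos(4t)·(3,-2)).
General solution: C_1X_1 + C_2X_2.
Applying x(0)=0, z(0)=-3 gives C_1=-9, C_2=3.

x(t) = -30e^(3t)sin(4t), z(t) = 21e^(3t)sin(4t) - 3e^(3t)cos(4t)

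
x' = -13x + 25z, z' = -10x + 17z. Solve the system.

Coefficient matrix A = [[-13, 25], [-10, 17]].
Characteristic polynomial det(A - λI) = λ^2 - 4λ + 29 = 0.
Eigenvalues λ = 2 ± 5i (complex conjugate pair).
For λ=2+5i: an eigenvector is (-2,-1) - i(1,1) = (-2 - i, -1 - i).
A real fundamental pair from Re and Im of e^((2+5i)t)v: X_1 = e^(2t)(cos(5t)·(-2,-1) + sin(5t)·(1,1)), X_2 = e^(2t)(sin(5t)·(-2,-1) - cos(5t)·(1,1)).
General solution: c_1X_1 + c_2X_2.

x(t) = c_1e^(2t)sin(5t) - 2c_1e^(2t)cos(5t) - 2c_2e^(2t)sin(5t) - c_2e^(2t)cos(5t), z(t) = c_1e^(2t)sin(5t) - c_1e^(2t)cos(5t) - c_2e^(2t)sin(5t) - c_2e^(2t)cos(5t)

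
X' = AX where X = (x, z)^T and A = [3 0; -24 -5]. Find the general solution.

Coefficient matrix A = [[3, 0], [-24, -5]].
Characteristic polynomial det(A - λI) = λ^2 + 2λ - 15 = 0.
Eigenvalues λ = 3, -5.
For λ=3: (A-λI) row 2 is [-24, -8], so an eigenvector is (-1, 3).
For λ=-5: (A-λI) row 1 is [8, 0], so an eigenvector is (0, -1).
General solution: c_1e^(3t)(-1,3) + c_2e^(-5t)(0,-1).

x(t) = -c_1e^(3t), z(t) = 3c_1e^(3t) - c_2e^(-5t)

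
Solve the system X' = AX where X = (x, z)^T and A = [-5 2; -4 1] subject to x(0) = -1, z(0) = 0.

x(t) = e^(-t) - 2e^(-3t), z(t) = 2e^(-t) - 2e^(-3t)

Coefficient matrix A = [[-5, 2], [-4, 1]].
Characteristic polynomial det(A - λI) = λ^2 + 4λ + 3 = 0.
Eigenvalues λ = -3, -1.
For λ=-3: (A-λI) row 1 is [-2, 2], so an eigenvector is (1, 1).
For λ=-1: (A-λI) row 1 is [-4, 2], so an eigenvector is (1, 2).
General solution: c_1e^(-3t)(1,1) + c_2e^(-t)(1,2).
Applying x(0)=-1, z(0)=0 gives c_1=-2, c_2=1.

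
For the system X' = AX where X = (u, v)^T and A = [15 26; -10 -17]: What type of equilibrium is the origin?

stable spiral

A = [[15,26],[-10,-17]]; det(A-λI) = λ^2 + 2λ + 5.
λ = -1 ± 2i: negative real part.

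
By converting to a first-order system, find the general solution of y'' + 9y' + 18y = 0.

y(t) = C_1e^(-3t) + C_2e^(-6t)

Let x_1 = y, x_2 = y'. Then x_1' = x_2 and x_2' = -18x_1 - 9x_2.
A = [[0,1],[-18,-9]]; det(A-λI) = λ^2 + 9λ + 18.
Eigenvalues λ = -3, -6 with eigenvectors (1,-3), (1,-6).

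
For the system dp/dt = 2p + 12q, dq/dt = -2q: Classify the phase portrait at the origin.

saddle

A = [[2,12],[0,-2]]; det(A-λI) = λ^2 - 4.
λ = -2, 2: opposite signs.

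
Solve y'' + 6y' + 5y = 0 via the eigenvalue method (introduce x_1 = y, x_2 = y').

Let x_1 = y, x_2 = y'. Then x_1' = x_2 and x_2' = -5x_1 - 6x_2.
A = [[0,1],[-5,-6]]; det(A-λI) = λ^2 + 6λ + 5.
Eigenvalues λ = -1, -5 with eigenvectors (1,-1), (1,-5).

y(t) = K_1e^(-t) + K_2e^(-5t)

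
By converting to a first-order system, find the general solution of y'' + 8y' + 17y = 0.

Let x_1 = y, x_2 = y'. Then x_1' = x_2 and x_2' = -17x_1 - 8x_2.
A = [[0,1],[-17,-8]]; det(A-λI) = λ^2 + 8λ + 17.
Eigenvalues λ = -4 ± i.

y(t) = c_1e^(-4t)cos(t) + c_2e^(-4t)sin(t)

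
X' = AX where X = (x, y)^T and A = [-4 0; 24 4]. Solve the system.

Coefficient matrix A = [[-4, 0], [24, 4]].
Characteristic polynomial det(A - λI) = λ^2 - 16 = 0.
Eigenvalues λ = -4, 4.
For λ=-4: (A-λI) row 2 is [24, 8], so an eigenvector is (1, -3).
For λ=4: (A-λI) row 1 is [-8, 0], so an eigenvector is (0, 1).
General solution: c_1e^(-4t)(1,-3) + c_2e^(4t)(0,1).

x(t) = c_1e^(-4t), y(t) = -3c_1e^(-4t) + c_2e^(4t)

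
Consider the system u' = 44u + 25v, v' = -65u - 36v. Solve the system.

Coefficient matrix A = [[44, 25], [-65, -36]].
Characteristic polynomial det(A - λI) = λ^2 - 8λ + 41 = 0.
Eigenvalues λ = 4 ± 5i (complex conjugate pair).
For λ=4+5i: an eigenvector is (-2,3) - i(-1,2) = (-2 + i, 3 - 2i).
A real fundamental pair from Re and Im of e^((4+5i)t)v: X_1 = e^(4t)(cos(5t)·(-2,3) + sin(5t)·(-1,2)), X_2 = e^(4t)(sin(5t)·(-2,3) - cos(5t)·(-1,2)).
General solution: C_1X_1 + C_2X_2.

u(t) = -C_1e^(4t)sin(5t) - 2C_1e^(4t)cos(5t) - 2C_2e^(4t)sin(5t) + C_2e^(4t)cos(5t), v(t) = 2C_1e^(4t)sin(5t) + 3C_1e^(4t)cos(5t) + 3C_2e^(4t)sin(5t) - 2C_2e^(4t)cos(5t)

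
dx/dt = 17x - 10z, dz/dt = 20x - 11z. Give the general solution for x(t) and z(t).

Coefficient matrix A = [[17, -10], [20, -11]].
Characteristic polynomial det(A - λI) = λ^2 - 6λ + 13 = 0.
Eigenvalues λ = 3 ± 2i (complex conjugate pair).
For λ=3+2i: an eigenvector is (1,1) - i(2,3) = (1 - 2i, 1 - 3i).
A real fundamental pair from Re and Im of e^((3+2i)t)v: X_1 = e^(3t)(cos(2t)·(1,1) + sin(2t)·(2,3)), X_2 = e^(3t)(sin(2t)·(1,1) - cos(2t)·(2,3)).
General solution: K_1X_1 + K_2X_2.

x(t) = 2K_1e^(3t)sin(2t) + K_1e^(3t)cos(2t) + K_2e^(3t)sin(2t) - 2K_2e^(3t)cos(2t), z(t) = 3K_1e^(3t)sin(2t) + K_1e^(3t)cos(2t) + K_2e^(3t)sin(2t) - 3K_2e^(3t)cos(2t)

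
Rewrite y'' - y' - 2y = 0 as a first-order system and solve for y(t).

y(t) = C_1e^(-t) + C_2e^(2t)

Let x_1 = y, x_2 = y'. Then x_1' = x_2 and x_2' = 2x_1 + x_2.
A = [[0,1],[2,1]]; det(A-λI) = λ^2 - λ - 2.
Eigenvalues λ = -1, 2 with eigenvectors (1,-1), (1,2).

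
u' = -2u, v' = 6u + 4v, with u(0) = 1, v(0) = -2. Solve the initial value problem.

u(t) = e^(-2t), v(t) = -e^(4t) - e^(-2t)

Coefficient matrix A = [[-2, 0], [6, 4]].
Characteristic polynomial det(A - λI) = λ^2 - 2λ - 8 = 0.
Eigenvalues λ = 4, -2.
For λ=4: (A-λI) row 1 is [-6, 0], so an eigenvector is (0, -1).
For λ=-2: (A-λI) row 2 is [6, 6], so an eigenvector is (-1, 1).
General solution: K_1e^(4t)(0,-1) + K_2e^(-2t)(-1,1).
Applying u(0)=1, v(0)=-2 gives K_1=1, K_2=-1.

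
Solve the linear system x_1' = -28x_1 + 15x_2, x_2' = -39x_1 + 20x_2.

Coefficient matrix A = [[-28, 15], [-39, 20]].
Characteristic polynomial det(A - λI) = λ^2 + 8λ + 25 = 0.
Eigenvalues λ = -4 ± 3i (complex conjugate pair).
For λ=-4+3i: an eigenvector is (1,2) - i(2,3) = (1 - 2i, 2 - 3i).
A real fundamental pair from Re and Im of e^((-4+3i)t)v: X_1 = e^(-4t)(cos(3t)·(1,2) + sin(3t)·(2,3)), X_2 = e^(-4t)(sin(3t)·(1,2) - cos(3t)·(2,3)).
General solution: K_1X_1 + K_2X_2.

x_1(t) = 2K_1e^(-4t)sin(3t) + K_1e^(-4t)cos(3t) + K_2e^(-4t)sin(3t) - 2K_2e^(-4t)cos(3t), x_2(t) = 3K_1e^(-4t)sin(3t) + 2K_1e^(-4t)cos(3t) + 2K_2e^(-4t)sin(3t) - 3K_2e^(-4t)cos(3t)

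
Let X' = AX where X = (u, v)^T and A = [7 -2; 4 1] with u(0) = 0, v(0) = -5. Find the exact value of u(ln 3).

1080

A = [[7,-2],[4,1]]; eigenvalues λ = 5, 3.
Eigenvectors: (-1,-1) for λ=5, (1,2) for λ=3.
From the initial condition, c_1 = -5, c_2 = -5.
u(ln 3) = (-5)(3^5)(-1) + (-5)(3^3)(1) = 1080.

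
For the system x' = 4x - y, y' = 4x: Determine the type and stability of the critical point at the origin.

unstable improper node

A = [[4,-1],[4,0]]; det(A-λI) = λ^2 - 4λ + 4.
repeated λ = 2 with a single eigenvector.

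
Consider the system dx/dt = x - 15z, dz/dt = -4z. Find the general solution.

Coefficient matrix A = [[1, -15], [0, -4]].
Characteristic polynomial det(A - λI) = λ^2 + 3λ - 4 = 0.
Eigenvalues λ = 1, -4.
For λ=1: (A-λI) row 1 is [0, -15], so an eigenvector is (-1, 0).
For λ=-4: (A-λI) row 1 is [5, -15], so an eigenvector is (3, 1).
General solution: C_1e^(t)(-1,0) + C_2e^(-4t)(3,1).

x(t) = -C_1e^(t) + 3C_2e^(-4t), z(t) = C_2e^(-4t)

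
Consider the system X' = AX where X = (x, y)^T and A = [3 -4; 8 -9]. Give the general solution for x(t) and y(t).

x(t) = -K_1e^(-5t) - K_2e^(-t), y(t) = -2K_1e^(-5t) - K_2e^(-t)

Coefficient matrix A = [[3, -4], [8, -9]].
Characteristic polynomial det(A - λI) = λ^2 + 6λ + 5 = 0.
Eigenvalues λ = -5, -1.
For λ=-5: (A-λI) row 1 is [8, -4], so an eigenvector is (-1, -2).
For λ=-1: (A-λI) row 1 is [4, -4], so an eigenvector is (-1, -1).
General solution: K_1e^(-5t)(-1,-2) + K_2e^(-t)(-1,-1).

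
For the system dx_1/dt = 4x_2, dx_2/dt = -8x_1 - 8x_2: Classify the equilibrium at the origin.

A = [[0,4],[-8,-8]]; det(A-λI) = λ^2 + 8λ + 32.
λ = -4 ± 4i: negative real part.

stable spiral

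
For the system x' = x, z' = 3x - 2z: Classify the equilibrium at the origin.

A = [[1,0],[3,-2]]; det(A-λI) = λ^2 + λ - 2.
λ = -2, 1: opposite signs.

saddle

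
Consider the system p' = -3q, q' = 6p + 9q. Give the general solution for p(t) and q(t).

p(t) = c_1e^(3t) + c_2e^(6t), q(t) = -c_1e^(3t) - 2c_2e^(6t)

Coefficient matrix A = [[0, -3], [6, 9]].
Characteristic polynomial det(A - λI) = λ^2 - 9λ + 18 = 0.
Eigenvalues λ = 3, 6.
For λ=3: (A-λI) row 1 is [-3, -3], so an eigenvector is (1, -1).
For λ=6: (A-λI) row 1 is [-6, -3], so an eigenvector is (1, -2).
General solution: c_1e^(3t)(1,-1) + c_2e^(6t)(1,-2).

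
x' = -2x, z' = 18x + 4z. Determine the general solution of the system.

Coefficient matrix A = [[-2, 0], [18, 4]].
Characteristic polynomial det(A - λI) = λ^2 - 2λ - 8 = 0.
Eigenvalues λ = -2, 4.
For λ=-2: (A-λI) row 2 is [18, 6], so an eigenvector is (-1, 3).
For λ=4: (A-λI) row 1 is [-6, 0], so an eigenvector is (0, -1).
General solution: c_1e^(-2t)(-1,3) + c_2e^(4t)(0,-1).

x(t) = -c_1e^(-2t), z(t) = 3c_1e^(-2t) - c_2e^(4t)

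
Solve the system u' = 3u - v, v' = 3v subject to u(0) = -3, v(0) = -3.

u(t) = 3te^(3t) - 3e^(3t), v(t) = -3e^(3t)

Coefficient matrix A = [[3, -1], [0, 3]].
Characteristic polynomial det(A - λI) = λ^2 - 6λ + 9 = 0.
Single eigenvalue λ = 3 with algebraic multiplicity 2.
Eigenvector v = (1,0); generalized eigenvector w with (A-λI)w=v is (-1,-1).
General solution: e^(3t)[K_1·v + K_2·(t·v + w)].
Applying u(0)=-3, v(0)=-3 gives K_1=0, K_2=3.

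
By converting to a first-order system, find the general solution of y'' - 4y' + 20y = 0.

Let x_1 = y, x_2 = y'. Then x_1' = x_2 and x_2' = -20x_1 + 4x_2.
A = [[0,1],[-20,4]]; det(A-λI) = λ^2 - 4λ + 20.
Eigenvalues λ = 2 ± 4i.

y(t) = K_1e^(2t)cos(4t) + K_2e^(2t)sin(4t)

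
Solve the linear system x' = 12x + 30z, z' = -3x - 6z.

x(t) = -C_1e^(3t)sin(3t) + 3C_1e^(3t)cos(3t) + 3C_2e^(3t)sin(3t) + C_2e^(3t)cos(3t), z(t) = -C_1e^(3t)cos(3t) - C_2e^(3t)sin(3t)

Coefficient matrix A = [[12, 30], [-3, -6]].
Characteristic polynomial det(A - λI) = λ^2 - 6λ + 18 = 0.
Eigenvalues λ = 3 ± 3i (complex conjugate pair).
For λ=3+3i: an eigenvector is (3,-1) - i(-1,0) = (3 + i, -1).
A real fundamental pair from Re and Im of e^((3+3i)t)v: X_1 = e^(3t)(cos(3t)·(3,-1) + sin(3t)·(-1,0)), X_2 = e^(3t)(sin(3t)·(3,-1) - cos(3t)·(-1,0)).
General solution: C_1X_1 + C_2X_2.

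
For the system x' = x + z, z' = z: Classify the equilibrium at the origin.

A = [[1,1],[0,1]]; det(A-λI) = λ^2 - 2λ + 1.
repeated λ = 1 with a single eigenvector.

unstable improper node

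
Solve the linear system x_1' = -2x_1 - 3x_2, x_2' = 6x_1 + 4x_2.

Coefficient matrix A = [[-2, -3], [6, 4]].
Characteristic polynomial det(A - λI) = λ^2 - 2λ + 10 = 0.
Eigenvalues λ = 1 ± 3i (complex conjugate pair).
For λ=1+3i: an eigenvector is (1,-1) - i(0,1) = (1, -1 - i).
A real fundamental pair from Re and Im of e^((1+3i)t)v: X_1 = e^(t)(cos(3t)·(1,-1) + sin(3t)·(0,1)), X_2 = e^(t)(sin(3t)·(1,-1) - cos(3t)·(0,1)).
General solution: K_1X_1 + K_2X_2.

x_1(t) = K_1e^(t)cos(3t) + K_2e^(t)sin(3t), x_2(t) = K_1e^(t)sin(3t) - K_1e^(t)cos(3t) - K_2e^(t)sin(3t) - K_2e^(t)cos(3t)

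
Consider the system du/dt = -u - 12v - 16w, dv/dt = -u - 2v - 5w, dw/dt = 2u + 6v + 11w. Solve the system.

u(t) = 5K_1e^(3t) - 2K_2e^(t) - 4K_3e^(4t), v(t) = K_1e^(3t) - K_2e^(t) - K_3e^(4t), w(t) = -2K_1e^(3t) + K_2e^(t) + 2K_3e^(4t)

Coefficient matrix A = [[-1, -12, -16], [-1, -2, -5], [2, 6, 11]].
det(A - λI) = 0 gives eigenvalues λ = 3, 1, 4.
For λ=3: eigenvector (5,1,-2).
For λ=1: eigenvector (-2,-1,1).
For λ=4: eigenvector (-4,-1,2).
General solution: K_1e^(3t)(5,1,-2) + K_2e^(t)(-2,-1,1) + K_3e^(4t)(-4,-1,2).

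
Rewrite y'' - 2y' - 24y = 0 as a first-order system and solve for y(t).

y(t) = c_1e^(-4t) + c_2e^(6t)

Let x_1 = y, x_2 = y'. Then x_1' = x_2 and x_2' = 24x_1 + 2x_2.
A = [[0,1],[24,2]]; det(A-λI) = λ^2 - 2λ - 24.
Eigenvalues λ = -4, 6 with eigenvectors (1,-4), (1,6).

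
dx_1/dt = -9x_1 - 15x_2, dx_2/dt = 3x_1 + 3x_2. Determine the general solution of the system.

Coefficient matrix A = [[-9, -15], [3, 3]].
Characteristic polynomial det(A - λI) = λ^2 + 6λ + 18 = 0.
Eigenvalues λ = -3 ± 3i (complex conjugate pair).
For λ=-3+3i: an eigenvector is (-1,0) - i(2,-1) = (-1 - 2i, 0 + i).
A real fundamental pair from Re and Im of e^((-3+3i)t)v: X_1 = e^(-3t)(cos(3t)·(-1,0) + sin(3t)·(2,-1)), X_2 = e^(-3t)(sin(3t)·(-1,0) - cos(3t)·(2,-1)).
General solution: c_1X_1 + c_2X_2.

x_1(t) = 2c_1e^(-3t)sin(3t) - c_1e^(-3t)cos(3t) - c_2e^(-3t)sin(3t) - 2c_2e^(-3t)cos(3t), x_2(t) = -c_1e^(-3t)sin(3t) + c_2e^(-3t)cos(3t)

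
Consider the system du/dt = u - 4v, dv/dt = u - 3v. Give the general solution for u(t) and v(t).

Coefficient matrix A = [[1, -4], [1, -3]].
Characteristic polynomial det(A - λI) = λ^2 + 2λ + 1 = 0.
Single eigenvalue λ = -1 with algebraic multiplicity 2.
Eigenvector v = (-2,-1); generalized eigenvector w with (A-λI)w=v is (-3,-1).
General solution: e^(-t)[K_1·v + K_2·(t·v + w)].

u(t) = -2K_1e^(-t) - 2K_2te^(-t) - 3K_2e^(-t), v(t) = -K_1e^(-t) - K_2te^(-t) - K_2e^(-t)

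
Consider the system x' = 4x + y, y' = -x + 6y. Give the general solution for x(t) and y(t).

x(t) = -c_1e^(5t) - c_2te^(5t) + c_2e^(5t), y(t) = -c_1e^(5t) - c_2te^(5t)

Coefficient matrix A = [[4, 1], [-1, 6]].
Characteristic polynomial det(A - λI) = λ^2 - 10λ + 25 = 0.
Single eigenvalue λ = 5 with algebraic multiplicity 2.
Eigenvector v = (-1,-1); generalized eigenvector w with (A-λI)w=v is (1,0).
General solution: e^(5t)[c_1·v + c_2·(t·v + w)].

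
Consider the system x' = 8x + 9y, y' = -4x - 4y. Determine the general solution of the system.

x(t) = -3C_1e^(2t) - 3C_2te^(2t) + C_2e^(2t), y(t) = 2C_1e^(2t) + 2C_2te^(2t) - C_2e^(2t)

Coefficient matrix A = [[8, 9], [-4, -4]].
Characteristic polynomial det(A - λI) = λ^2 - 4λ + 4 = 0.
Single eigenvalue λ = 2 with algebraic multiplicity 2.
Eigenvector v = (-3,2); generalized eigenvector w with (A-λI)w=v is (1,-1).
General solution: e^(2t)[C_1·v + C_2·(t·v + w)].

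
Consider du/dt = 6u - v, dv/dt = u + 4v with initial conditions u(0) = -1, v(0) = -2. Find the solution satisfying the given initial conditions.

Coefficient matrix A = [[6, -1], [1, 4]].
Characteristic polynomial det(A - λI) = λ^2 - 10λ + 25 = 0.
Single eigenvalue λ = 5 with algebraic multiplicity 2.
Eigenvector v = (-1,-1); generalized eigenvector w with (A-λI)w=v is (-3,-2).
General solution: e^(5t)[C_1·v + C_2·(t·v + w)].
Applying u(0)=-1, v(0)=-2 gives C_1=4, C_2=-1.

u(t) = te^(5t) - e^(5t), v(t) = te^(5t) - 2e^(5t)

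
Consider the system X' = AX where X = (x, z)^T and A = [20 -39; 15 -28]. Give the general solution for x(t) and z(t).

Coefficient matrix A = [[20, -39], [15, -28]].
Characteristic polynomial det(A - λI) = λ^2 + 8λ + 25 = 0.
Eigenvalues λ = -4 ± 3i (complex conjugate pair).
For λ=-4+3i: an eigenvector is (3,2) - i(-2,-1) = (3 + 2i, 2 + i).
A real fundamental pair from Re and Im of e^((-4+3i)t)v: X_1 = e^(-4t)(cos(3t)·(3,2) + sin(3t)·(-2,-1)), X_2 = e^(-4t)(sin(3t)·(3,2) - cos(3t)·(-2,-1)).
General solution: K_1X_1 + K_2X_2.

x(t) = -2K_1e^(-4t)sin(3t) + 3K_1e^(-4t)cos(3t) + 3K_2e^(-4t)sin(3t) + 2K_2e^(-4t)cos(3t), z(t) = -K_1e^(-4t)sin(3t) + 2K_1e^(-4t)cos(3t) + 2K_2e^(-4t)sin(3t) + K_2e^(-4t)cos(3t)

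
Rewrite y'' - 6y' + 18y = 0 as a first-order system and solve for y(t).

Let x_1 = y, x_2 = y'. Then x_1' = x_2 and x_2' = -18x_1 + 6x_2.
A = [[0,1],[-18,6]]; det(A-λI) = λ^2 - 6λ + 18.
Eigenvalues λ = 3 ± 3i.

y(t) = C_1e^(3t)cos(3t) + C_2e^(3t)sin(3t)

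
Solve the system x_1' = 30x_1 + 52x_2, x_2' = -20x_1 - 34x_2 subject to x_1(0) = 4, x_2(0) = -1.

Coefficient matrix A = [[30, 52], [-20, -34]].
Characteristic polynomial det(A - λI) = λ^2 + 4λ + 20 = 0.
Eigenvalues λ = -2 ± 4i (complex conjugate pair).
For λ=-2+4i: an eigenvector is (-2,1) - i(-3,2) = (-2 + 3i, 1 - 2i).
A real fundamental pair from Re and Im of e^((-2+4i)t)v: X_1 = e^(-2t)(cos(4t)·(-2,1) + sin(4t)·(-3,2)), X_2 = e^(-2t)(sin(4t)·(-2,1) - cos(4t)·(-3,2)).
General solution: K_1X_1 + K_2X_2.
Applying x_1(0)=4, x_2(0)=-1 gives K_1=-5, K_2=-2.

x_1(t) = 19e^(-2t)sin(4t) + 4e^(-2t)cos(4t), x_2(t) = -12e^(-2t)sin(4t) - e^(-2t)cos(4t)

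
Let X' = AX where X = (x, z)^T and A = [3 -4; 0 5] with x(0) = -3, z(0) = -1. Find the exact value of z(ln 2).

A = [[3,-4],[0,5]]; eigenvalues λ = 5, 3.
Eigenvectors: (2,-1) for λ=5, (-1,0) for λ=3.
From the initial condition, c_1 = 1, c_2 = 5.
z(ln 2) = (1)(2^5)(-1) + (5)(2^3)(0) = -32.

-32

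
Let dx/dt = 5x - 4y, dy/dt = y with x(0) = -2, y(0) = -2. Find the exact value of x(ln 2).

A = [[5,-4],[0,1]]; eigenvalues λ = 1, 5.
Eigenvectors: (-1,-1) for λ=1, (1,0) for λ=5.
From the initial condition, c_1 = 2, c_2 = 0.
x(ln 2) = (2)(2^1)(-1) + (0)(2^5)(1) = -4.

-4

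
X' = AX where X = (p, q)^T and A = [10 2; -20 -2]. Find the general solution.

Coefficient matrix A = [[10, 2], [-20, -2]].
Characteristic polynomial det(A - λI) = λ^2 - 8λ + 20 = 0.
Eigenvalues λ = 4 ± 2i (complex conjugate pair).
For λ=4+2i: an eigenvector is (-1,3) - i(0,1) = (-1, 3 - i).
A real fundamental pair from Re and Im of e^((4+2i)t)v: X_1 = e^(4t)(cos(2t)·(-1,3) + sin(2t)·(0,1)), X_2 = e^(4t)(sin(2t)·(-1,3) - cos(2t)·(0,1)).
General solution: K_1X_1 + K_2X_2.

p(t) = -K_1e^(4t)cos(2t) - K_2e^(4t)sin(2t), q(t) = K_1e^(4t)sin(2t) + 3K_1e^(4t)cos(2t) + 3K_2e^(4t)sin(2t) - K_2e^(4t)cos(2t)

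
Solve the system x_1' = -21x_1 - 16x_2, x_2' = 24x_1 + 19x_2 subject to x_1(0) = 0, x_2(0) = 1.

Coefficient matrix A = [[-21, -16], [24, 19]].
Characteristic polynomial det(A - λI) = λ^2 + 2λ - 15 = 0.
Eigenvalues λ = 3, -5.
For λ=3: (A-λI) row 1 is [-24, -16], so an eigenvector is (-2, 3).
For λ=-5: (A-λI) row 1 is [-16, -16], so an eigenvector is (-1, 1).
General solution: C_1e^(3t)(-2,3) + C_2e^(-5t)(-1,1).
Applying x_1(0)=0, x_2(0)=1 gives C_1=1, C_2=-2.

x_1(t) = -2e^(3t) + 2e^(-5t), x_2(t) = 3e^(3t) - 2e^(-5t)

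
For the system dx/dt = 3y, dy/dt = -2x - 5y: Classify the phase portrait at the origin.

stable node

A = [[0,3],[-2,-5]]; det(A-λI) = λ^2 + 5λ + 6.
λ = -3, -2: both negative.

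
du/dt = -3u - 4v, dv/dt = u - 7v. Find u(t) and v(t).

u(t) = -2C_1e^(-5t) - 2C_2te^(-5t) + C_2e^(-5t), v(t) = -C_1e^(-5t) - C_2te^(-5t) + C_2e^(-5t)

Coefficient matrix A = [[-3, -4], [1, -7]].
Characteristic polynomial det(A - λI) = λ^2 + 10λ + 25 = 0.
Single eigenvalue λ = -5 with algebraic multiplicity 2.
Eigenvector v = (-2,-1); generalized eigenvector w with (A-λI)w=v is (1,1).
General solution: e^(-5t)[C_1·v + C_2·(t·v + w)].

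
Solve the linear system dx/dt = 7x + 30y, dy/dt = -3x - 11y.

x(t) = K_1e^(-2t)sin(3t) - 3K_1e^(-2t)cos(3t) - 3K_2e^(-2t)sin(3t) - K_2e^(-2t)cos(3t), y(t) = K_1e^(-2t)cos(3t) + K_2e^(-2t)sin(3t)

Coefficient matrix A = [[7, 30], [-3, -11]].
Characteristic polynomial det(A - λI) = λ^2 + 4λ + 13 = 0.
Eigenvalues λ = -2 ± 3i (complex conjugate pair).
For λ=-2+3i: an eigenvector is (-3,1) - i(1,0) = (-3 - i, 1).
A real fundamental pair from Re and Im of e^((-2+3i)t)v: X_1 = e^(-2t)(cos(3t)·(-3,1) + sin(3t)·(1,0)), X_2 = e^(-2t)(sin(3t)·(-3,1) - cos(3t)·(1,0)).
General solution: K_1X_1 + K_2X_2.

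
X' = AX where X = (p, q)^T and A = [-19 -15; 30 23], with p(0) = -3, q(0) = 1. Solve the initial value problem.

Coefficient matrix A = [[-19, -15], [30, 23]].
Characteristic polynomial det(A - λI) = λ^2 - 4λ + 13 = 0.
Eigenvalues λ = 2 ± 3i (complex conjugate pair).
For λ=2+3i: an eigenvector is (-2,3) - i(-1,1) = (-2 + i, 3 - i).
A real fundamental pair from Re and Im of e^((2+3i)t)v: X_1 = e^(2t)(cos(3t)·(-2,3) + sin(3t)·(-1,1)), X_2 = e^(2t)(sin(3t)·(-2,3) - cos(3t)·(-1,1)).
General solution: K_1X_1 + K_2X_2.
Applying p(0)=-3, q(0)=1 gives K_1=-2, K_2=-7.

p(t) = 16e^(2t)sin(3t) - 3e^(2t)cos(3t), q(t) = -23e^(2t)sin(3t) + e^(2t)cos(3t)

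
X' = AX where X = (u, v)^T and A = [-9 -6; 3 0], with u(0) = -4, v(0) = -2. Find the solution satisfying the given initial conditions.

u(t) = 8e^(-3t) - 12e^(-6t), v(t) = -8e^(-3t) + 6e^(-6t)

Coefficient matrix A = [[-9, -6], [3, 0]].
Characteristic polynomial det(A - λI) = λ^2 + 9λ + 18 = 0.
Eigenvalues λ = -3, -6.
For λ=-3: (A-λI) row 1 is [-6, -6], so an eigenvector is (1, -1).
For λ=-6: (A-λI) row 1 is [-3, -6], so an eigenvector is (-2, 1).
General solution: K_1e^(-3t)(1,-1) + K_2e^(-6t)(-2,1).
Applying u(0)=-4, v(0)=-2 gives K_1=8, K_2=6.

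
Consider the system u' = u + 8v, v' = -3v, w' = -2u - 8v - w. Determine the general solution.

Coefficient matrix A = [[1, 8, 0], [0, -3, 0], [-2, -8, -1]].
det(A - λI) = 0 gives eigenvalues λ = 1, -1, -3.
For λ=1: eigenvector (1,0,-1).
For λ=-1: eigenvector (0,0,1).
For λ=-3: eigenvector (-2,1,2).
General solution: c_1e^(t)(1,0,-1) + c_2e^(-t)(0,0,1) + c_3e^(-3t)(-2,1,2).

u(t) = c_1e^(t) - 2c_3e^(-3t), v(t) = c_3e^(-3t), w(t) = -c_1e^(t) + c_2e^(-t) + 2c_3e^(-3t)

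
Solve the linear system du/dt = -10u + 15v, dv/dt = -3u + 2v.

Coefficient matrix A = [[-10, 15], [-3, 2]].
Characteristic polynomial det(A - λI) = λ^2 + 8λ + 25 = 0.
Eigenvalues λ = -4 ± 3i (complex conjugate pair).
For λ=-4+3i: an eigenvector is (2,1) - i(1,0) = (2 - i, 1).
A real fundamental pair from Re and Im of e^((-4+3i)t)v: X_1 = e^(-4t)(cos(3t)·(2,1) + sin(3t)·(1,0)), X_2 = e^(-4t)(sin(3t)·(2,1) - cos(3t)·(1,0)).
General solution: c_1X_1 + c_2X_2.

u(t) = c_1e^(-4t)sin(3t) + 2c_1e^(-4t)cos(3t) + 2c_2e^(-4t)sin(3t) - c_2e^(-4t)cos(3t), v(t) = c_1e^(-4t)cos(3t) + c_2e^(-4t)sin(3t)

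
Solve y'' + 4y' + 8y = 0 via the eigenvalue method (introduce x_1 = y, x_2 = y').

y(t) = c_1e^(-2t)cos(2t) + c_2e^(-2t)sin(2t)

Let x_1 = y, x_2 = y'. Then x_1' = x_2 and x_2' = -8x_1 - 4x_2.
A = [[0,1],[-8,-4]]; det(A-λI) = λ^2 + 4λ + 8.
Eigenvalues λ = -2 ± 2i.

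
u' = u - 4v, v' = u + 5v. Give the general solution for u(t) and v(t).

u(t) = -2K_1e^(3t) - 2K_2te^(3t) - K_2e^(3t), v(t) = K_1e^(3t) + K_2te^(3t) + K_2e^(3t)

Coefficient matrix A = [[1, -4], [1, 5]].
Characteristic polynomial det(A - λI) = λ^2 - 6λ + 9 = 0.
Single eigenvalue λ = 3 with algebraic multiplicity 2.
Eigenvector v = (-2,1); generalized eigenvector w with (A-λI)w=v is (-1,1).
General solution: e^(3t)[K_1·v + K_2·(t·v + w)].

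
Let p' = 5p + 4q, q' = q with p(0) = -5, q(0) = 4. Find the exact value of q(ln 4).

16

A = [[5,4],[0,1]]; eigenvalues λ = 5, 1.
Eigenvectors: (1,0) for λ=5, (1,-1) for λ=1.
From the initial condition, c_1 = -1, c_2 = -4.
q(ln 4) = (-1)(4^5)(0) + (-4)(4^1)(-1) = 16.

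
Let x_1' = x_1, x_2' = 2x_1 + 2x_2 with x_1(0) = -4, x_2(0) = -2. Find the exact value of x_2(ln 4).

A = [[1,0],[2,2]]; eigenvalues λ = 1, 2.
Eigenvectors: (-1,2) for λ=1, (0,-1) for λ=2.
From the initial condition, c_1 = 4, c_2 = 10.
x_2(ln 4) = (4)(4^1)(2) + (10)(4^2)(-1) = -128.

-128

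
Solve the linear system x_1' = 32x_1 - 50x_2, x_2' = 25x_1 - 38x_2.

x_1(t) = -c_1e^(-3t)sin(5t) - 3c_1e^(-3t)cos(5t) - 3c_2e^(-3t)sin(5t) + c_2e^(-3t)cos(5t), x_2(t) = -c_1e^(-3t)sin(5t) - 2c_1e^(-3t)cos(5t) - 2c_2e^(-3t)sin(5t) + c_2e^(-3t)cos(5t)

Coefficient matrix A = [[32, -50], [25, -38]].
Characteristic polynomial det(A - λI) = λ^2 + 6λ + 34 = 0.
Eigenvalues λ = -3 ± 5i (complex conjugate pair).
For λ=-3+5i: an eigenvector is (-3,-2) - i(-1,-1) = (-3 + i, -2 + i).
A real fundamental pair from Re and Im of e^((-3+5i)t)v: X_1 = e^(-3t)(cos(5t)·(-3,-2) + sin(5t)·(-1,-1)), X_2 = e^(-3t)(sin(5t)·(-3,-2) - cos(5t)·(-1,-1)).
General solution: c_1X_1 + c_2X_2.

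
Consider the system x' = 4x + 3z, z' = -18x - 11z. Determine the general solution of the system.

x(t) = -c_1e^(-5t) - c_2e^(-2t), z(t) = 3c_1e^(-5t) + 2c_2e^(-2t)

Coefficient matrix A = [[4, 3], [-18, -11]].
Characteristic polynomial det(A - λI) = λ^2 + 7λ + 10 = 0.
Eigenvalues λ = -5, -2.
For λ=-5: (A-λI) row 1 is [9, 3], so an eigenvector is (-1, 3).
For λ=-2: (A-λI) row 1 is [6, 3], so an eigenvector is (-1, 2).
General solution: c_1e^(-5t)(-1,3) + c_2e^(-2t)(-1,2).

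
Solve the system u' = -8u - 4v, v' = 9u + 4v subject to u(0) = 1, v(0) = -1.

u(t) = -2te^(-2t) + e^(-2t), v(t) = 3te^(-2t) - e^(-2t)

Coefficient matrix A = [[-8, -4], [9, 4]].
Characteristic polynomial det(A - λI) = λ^2 + 4λ + 4 = 0.
Single eigenvalue λ = -2 with algebraic multiplicity 2.
Eigenvector v = (-2,3); generalized eigenvector w with (A-λI)w=v is (1,-1).
General solution: e^(-2t)[C_1·v + C_2·(t·v + w)].
Applying u(0)=1, v(0)=-1 gives C_1=0, C_2=1.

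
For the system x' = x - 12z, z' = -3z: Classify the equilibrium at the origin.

saddle

A = [[1,-12],[0,-3]]; det(A-λI) = λ^2 + 2λ - 3.
λ = 1, -3: opposite signs.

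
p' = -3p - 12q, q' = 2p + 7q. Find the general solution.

Coefficient matrix A = [[-3, -12], [2, 7]].
Characteristic polynomial det(A - λI) = λ^2 - 4λ + 3 = 0.
Eigenvalues λ = 1, 3.
For λ=1: (A-λI) row 1 is [-4, -12], so an eigenvector is (3, -1).
For λ=3: (A-λI) row 1 is [-6, -12], so an eigenvector is (-2, 1).
General solution: c_1e^(t)(3,-1) + c_2e^(3t)(-2,1).

p(t) = 3c_1e^(t) - 2c_2e^(3t), q(t) = -c_1e^(t) + c_2e^(3t)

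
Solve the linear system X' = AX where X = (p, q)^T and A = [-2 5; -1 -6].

Coefficient matrix A = [[-2, 5], [-1, -6]].
Characteristic polynomial det(A - λI) = λ^2 + 8λ + 17 = 0.
Eigenvalues λ = -4 ± i (complex conjugate pair).
For λ=-4+i: an eigenvector is (-2,1) - i(1,0) = (-2 - i, 1).
A real fundamental pair from Re and Im of e^((-4+i)t)v: X_1 = e^(-4t)(cos(t)·(-2,1) + sin(t)·(1,0)), X_2 = e^(-4t)(sin(t)·(-2,1) - cos(t)·(1,0)).
General solution: C_1X_1 + C_2X_2.

p(t) = C_1e^(-4t)sin(t) - 2C_1e^(-4t)cos(t) - 2C_2e^(-4t)sin(t) - C_2e^(-4t)cos(t), q(t) = C_1e^(-4t)cos(t) + C_2e^(-4t)sin(t)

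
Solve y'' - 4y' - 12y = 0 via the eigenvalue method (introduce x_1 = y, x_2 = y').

y(t) = K_1e^(-2t) + K_2e^(6t)

Let x_1 = y, x_2 = y'. Then x_1' = x_2 and x_2' = 12x_1 + 4x_2.
A = [[0,1],[12,4]]; det(A-λI) = λ^2 - 4λ - 12.
Eigenvalues λ = -2, 6 with eigenvectors (1,-2), (1,6).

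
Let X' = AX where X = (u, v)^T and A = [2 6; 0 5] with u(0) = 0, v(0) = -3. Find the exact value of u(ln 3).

-1404

A = [[2,6],[0,5]]; eigenvalues λ = 5, 2.
Eigenvectors: (-2,-1) for λ=5, (1,0) for λ=2.
From the initial condition, c_1 = 3, c_2 = 6.
u(ln 3) = (3)(3^5)(-2) + (6)(3^2)(1) = -1404.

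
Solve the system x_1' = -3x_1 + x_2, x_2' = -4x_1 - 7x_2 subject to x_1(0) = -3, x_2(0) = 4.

Coefficient matrix A = [[-3, 1], [-4, -7]].
Characteristic polynomial det(A - λI) = λ^2 + 10λ + 25 = 0.
Single eigenvalue λ = -5 with algebraic multiplicity 2.
Eigenvector v = (1,-2); generalized eigenvector w with (A-λI)w=v is (0,1).
General solution: e^(-5t)[K_1·v + K_2·(t·v + w)].
Applying x_1(0)=-3, x_2(0)=4 gives K_1=-3, K_2=-2.

x_1(t) = -2te^(-5t) - 3e^(-5t), x_2(t) = 4te^(-5t) + 4e^(-5t)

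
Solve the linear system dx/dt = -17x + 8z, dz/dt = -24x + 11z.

x(t) = K_1e^(-t) + 2K_2e^(-5t), z(t) = 2K_1e^(-t) + 3K_2e^(-5t)

Coefficient matrix A = [[-17, 8], [-24, 11]].
Characteristic polynomial det(A - λI) = λ^2 + 6λ + 5 = 0.
Eigenvalues λ = -1, -5.
For λ=-1: (A-λI) row 1 is [-16, 8], so an eigenvector is (1, 2).
For λ=-5: (A-λI) row 1 is [-12, 8], so an eigenvector is (2, 3).
General solution: K_1e^(-t)(1,2) + K_2e^(-5t)(2,3).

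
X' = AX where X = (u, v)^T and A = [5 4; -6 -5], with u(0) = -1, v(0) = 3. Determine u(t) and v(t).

Coefficient matrix A = [[5, 4], [-6, -5]].
Characteristic polynomial det(A - λI) = λ^2 - 1 = 0.
Eigenvalues λ = -1, 1.
For λ=-1: (A-λI) row 1 is [6, 4], so an eigenvector is (-2, 3).
For λ=1: (A-λI) row 1 is [4, 4], so an eigenvector is (1, -1).
General solution: K_1e^(-t)(-2,3) + K_2e^(t)(1,-1).
Applying u(0)=-1, v(0)=3 gives K_1=2, K_2=3.

u(t) = 3e^(t) - 4e^(-t), v(t) = -3e^(t) + 6e^(-t)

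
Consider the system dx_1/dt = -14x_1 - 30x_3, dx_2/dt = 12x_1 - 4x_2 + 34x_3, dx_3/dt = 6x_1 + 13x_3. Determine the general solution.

Coefficient matrix A = [[-14, 0, -30], [12, -4, 34], [6, 0, 13]].
det(A - λI) = 0 gives eigenvalues λ = -2, -4, 1.
For λ=-2: eigenvector (5,-4,-2).
For λ=-4: eigenvector (0,1,0).
For λ=1: eigenvector (-2,2,1).
General solution: c_1e^(-2t)(5,-4,-2) + c_2e^(-4t)(0,1,0) + c_3e^(t)(-2,2,1).

x_1(t) = 5c_1e^(-2t) - 2c_3e^(t), x_2(t) = -4c_1e^(-2t) + c_2e^(-4t) + 2c_3e^(t), x_3(t) = -2c_1e^(-2t) + c_3e^(t)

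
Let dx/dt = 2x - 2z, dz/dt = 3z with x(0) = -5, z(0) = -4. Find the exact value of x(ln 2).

12

A = [[2,-2],[0,3]]; eigenvalues λ = 3, 2.
Eigenvectors: (2,-1) for λ=3, (-1,0) for λ=2.
From the initial condition, c_1 = 4, c_2 = 13.
x(ln 2) = (4)(2^3)(2) + (13)(2^2)(-1) = 12.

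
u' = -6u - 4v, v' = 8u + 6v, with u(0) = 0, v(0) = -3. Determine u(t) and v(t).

Coefficient matrix A = [[-6, -4], [8, 6]].
Characteristic polynomial det(A - λI) = λ^2 - 4 = 0.
Eigenvalues λ = -2, 2.
For λ=-2: (A-λI) row 1 is [-4, -4], so an eigenvector is (-1, 1).
For λ=2: (A-λI) row 1 is [-8, -4], so an eigenvector is (-1, 2).
General solution: C_1e^(-2t)(-1,1) + C_2e^(2t)(-1,2).
Applying u(0)=0, v(0)=-3 gives C_1=3, C_2=-3.

u(t) = 3e^(2t) - 3e^(-2t), v(t) = -6e^(2t) + 3e^(-2t)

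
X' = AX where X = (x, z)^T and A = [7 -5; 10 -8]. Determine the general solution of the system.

Coefficient matrix A = [[7, -5], [10, -8]].
Characteristic polynomial det(A - λI) = λ^2 + λ - 6 = 0.
Eigenvalues λ = 2, -3.
For λ=2: (A-λI) row 1 is [5, -5], so an eigenvector is (1, 1).
For λ=-3: (A-λI) row 1 is [10, -5], so an eigenvector is (1, 2).
General solution: c_1e^(2t)(1,1) + c_2e^(-3t)(1,2).

x(t) = c_1e^(2t) + c_2e^(-3t), z(t) = c_1e^(2t) + 2c_2e^(-3t)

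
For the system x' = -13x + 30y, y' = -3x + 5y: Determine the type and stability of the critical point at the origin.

A = [[-13,30],[-3,5]]; det(A-λI) = λ^2 + 8λ + 25.
λ = -4 ± 3i: negative real part.

stable spiral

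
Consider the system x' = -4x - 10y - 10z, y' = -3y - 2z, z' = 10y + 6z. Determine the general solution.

Coefficient matrix A = [[-4, -10, -10], [0, -3, -2], [0, 10, 6]].
det(A - λI) = 0 gives eigenvalues λ = -4, 1, 2.
For λ=-4: eigenvector (1,0,0).
For λ=1: eigenvector (2,1,-2).
For λ=2: eigenvector (-5,-2,5).
General solution: c_1e^(-4t)(1,0,0) + c_2e^(t)(2,1,-2) + c_3e^(2t)(-5,-2,5).

x(t) = c_1e^(-4t) + 2c_2e^(t) - 5c_3e^(2t), y(t) = c_2e^(t) - 2c_3e^(2t), z(t) = -2c_2e^(t) + 5c_3e^(2t)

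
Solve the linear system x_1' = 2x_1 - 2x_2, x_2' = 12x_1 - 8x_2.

x_1(t) = C_1e^(-2t) + C_2e^(-4t), x_2(t) = 2C_1e^(-2t) + 3C_2e^(-4t)

Coefficient matrix A = [[2, -2], [12, -8]].
Characteristic polynomial det(A - λI) = λ^2 + 6λ + 8 = 0.
Eigenvalues λ = -2, -4.
For λ=-2: (A-λI) row 1 is [4, -2], so an eigenvector is (1, 2).
For λ=-4: (A-λI) row 1 is [6, -2], so an eigenvector is (1, 3).
General solution: C_1e^(-2t)(1,2) + C_2e^(-4t)(1,3).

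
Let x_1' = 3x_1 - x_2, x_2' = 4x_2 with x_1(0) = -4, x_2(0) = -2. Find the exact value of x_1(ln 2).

-16

A = [[3,-1],[0,4]]; eigenvalues λ = 4, 3.
Eigenvectors: (-1,1) for λ=4, (1,0) for λ=3.
From the initial condition, c_1 = -2, c_2 = -6.
x_1(ln 2) = (-2)(2^4)(-1) + (-6)(2^3)(1) = -16.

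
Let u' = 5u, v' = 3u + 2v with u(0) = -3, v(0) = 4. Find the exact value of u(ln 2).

-96

A = [[5,0],[3,2]]; eigenvalues λ = 2, 5.
Eigenvectors: (0,-1) for λ=2, (1,1) for λ=5.
From the initial condition, c_1 = -7, c_2 = -3.
u(ln 2) = (-7)(2^2)(0) + (-3)(2^5)(1) = -96.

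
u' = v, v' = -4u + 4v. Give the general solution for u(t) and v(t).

u(t) = -K_1e^(2t) - K_2te^(2t) + K_2e^(2t), v(t) = -2K_1e^(2t) - 2K_2te^(2t) + K_2e^(2t)

Coefficient matrix A = [[0, 1], [-4, 4]].
Characteristic polynomial det(A - λI) = λ^2 - 4λ + 4 = 0.
Single eigenvalue λ = 2 with algebraic multiplicity 2.
Eigenvector v = (-1,-2); generalized eigenvector w with (A-λI)w=v is (1,1).
General solution: e^(2t)[K_1·v + K_2·(t·v + w)].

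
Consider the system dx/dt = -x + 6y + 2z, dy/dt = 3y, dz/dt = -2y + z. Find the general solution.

Coefficient matrix A = [[-1, 6, 2], [0, 3, 0], [0, -2, 1]].
det(A - λI) = 0 gives eigenvalues λ = -1, 1, 3.
For λ=-1: eigenvector (1,0,0).
For λ=1: eigenvector (1,0,1).
For λ=3: eigenvector (1,1,-1).
General solution: C_1e^(-t)(1,0,0) + C_2e^(t)(1,0,1) + C_3e^(3t)(1,1,-1).

x(t) = C_1e^(-t) + C_2e^(t) + C_3e^(3t), y(t) = C_3e^(3t), z(t) = C_2e^(t) - C_3e^(3t)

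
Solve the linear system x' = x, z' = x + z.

Coefficient matrix A = [[1, 0], [1, 1]].
Characteristic polynomial det(A - λI) = λ^2 - 2λ + 1 = 0.
Single eigenvalue λ = 1 with algebraic multiplicity 2.
Eigenvector v = (0,1); generalized eigenvector w with (A-λI)w=v is (1,-1).
General solution: e^(t)[C_1·v + C_2·(t·v + w)].

x(t) = C_2e^(t), z(t) = C_1e^(t) + C_2te^(t) - C_2e^(t)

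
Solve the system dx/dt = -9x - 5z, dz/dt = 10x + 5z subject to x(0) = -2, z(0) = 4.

x(t) = -6e^(-2t)sin(t) - 2e^(-2t)cos(t), z(t) = 8e^(-2t)sin(t) + 4e^(-2t)cos(t)

Coefficient matrix A = [[-9, -5], [10, 5]].
Characteristic polynomial det(A - λI) = λ^2 + 4λ + 5 = 0.
Eigenvalues λ = -2 ± i (complex conjugate pair).
For λ=-2+i: an eigenvector is (2,-3) - i(1,-1) = (2 - i, -3 + i).
A real fundamental pair from Re and Im of e^((-2+i)t)v: X_1 = e^(-2t)(cos(t)·(2,-3) + sin(t)·(1,-1)), X_2 = e^(-2t)(sin(t)·(2,-3) - cos(t)·(1,-1)).
General solution: C_1X_1 + C_2X_2.
Applying x(0)=-2, z(0)=4 gives C_1=-2, C_2=-2.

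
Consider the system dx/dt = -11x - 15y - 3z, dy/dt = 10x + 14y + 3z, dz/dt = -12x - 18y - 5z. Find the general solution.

Coefficient matrix A = [[-11, -15, -3], [10, 14, 3], [-12, -18, -5]].
det(A - λI) = 0 gives eigenvalues λ = -1, -2, 1.
For λ=-1: eigenvector (3,-2,0).
For λ=-2: eigenvector (1,-1,2).
For λ=1: eigenvector (1,-1,1).
General solution: C_1e^(-t)(3,-2,0) + C_2e^(-2t)(1,-1,2) + C_3e^(t)(1,-1,1).

x(t) = 3C_1e^(-t) + C_2e^(-2t) + C_3e^(t), y(t) = -2C_1e^(-t) - C_2e^(-2t) - C_3e^(t), z(t) = 2C_2e^(-2t) + C_3e^(t)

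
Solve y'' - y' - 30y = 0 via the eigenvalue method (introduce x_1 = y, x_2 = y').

y(t) = c_1e^(-5t) + c_2e^(6t)

Let x_1 = y, x_2 = y'. Then x_1' = x_2 and x_2' = 30x_1 + x_2.
A = [[0,1],[30,1]]; det(A-λI) = λ^2 - λ - 30.
Eigenvalues λ = -5, 6 with eigenvectors (1,-5), (1,6).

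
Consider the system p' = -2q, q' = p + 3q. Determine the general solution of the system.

Coefficient matrix A = [[0, -2], [1, 3]].
Characteristic polynomial det(A - λI) = λ^2 - 3λ + 2 = 0.
Eigenvalues λ = 2, 1.
For λ=2: (A-λI) row 1 is [-2, -2], so an eigenvector is (1, -1).
For λ=1: (A-λI) row 1 is [-1, -2], so an eigenvector is (-2, 1).
General solution: c_1e^(2t)(1,-1) + c_2e^(t)(-2,1).

p(t) = c_1e^(2t) - 2c_2e^(t), q(t) = -c_1e^(2t) + c_2e^(t)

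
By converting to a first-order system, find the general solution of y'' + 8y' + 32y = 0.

y(t) = C_1e^(-4t)cos(4t) + C_2e^(-4t)sin(4t)

Let x_1 = y, x_2 = y'. Then x_1' = x_2 and x_2' = -32x_1 - 8x_2.
A = [[0,1],[-32,-8]]; det(A-λI) = λ^2 + 8λ + 32.
Eigenvalues λ = -4 ± 4i.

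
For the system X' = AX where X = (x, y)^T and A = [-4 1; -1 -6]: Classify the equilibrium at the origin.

A = [[-4,1],[-1,-6]]; det(A-λI) = λ^2 + 10λ + 25.
repeated λ = -5 with a single eigenvector.

stable improper node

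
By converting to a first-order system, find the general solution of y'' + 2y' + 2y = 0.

Let x_1 = y, x_2 = y'. Then x_1' = x_2 and x_2' = -2x_1 - 2x_2.
A = [[0,1],[-2,-2]]; det(A-λI) = λ^2 + 2λ + 2.
Eigenvalues λ = -1 ± i.

y(t) = K_1e^(-t)cos(t) + K_2e^(-t)sin(t)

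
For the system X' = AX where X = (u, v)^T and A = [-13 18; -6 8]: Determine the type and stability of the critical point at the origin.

stable node

A = [[-13,18],[-6,8]]; det(A-λI) = λ^2 + 5λ + 4.
λ = -4, -1: both negative.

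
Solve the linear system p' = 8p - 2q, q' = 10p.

p(t) = -C_1e^(4t)cos(2t) - C_2e^(4t)sin(2t), q(t) = -C_1e^(4t)sin(2t) - 2C_1e^(4t)cos(2t) - 2C_2e^(4t)sin(2t) + C_2e^(4t)cos(2t)

Coefficient matrix A = [[8, -2], [10, 0]].
Characteristic polynomial det(A - λI) = λ^2 - 8λ + 20 = 0.
Eigenvalues λ = 4 ± 2i (complex conjugate pair).
For λ=4+2i: an eigenvector is (-1,-2) - i(0,-1) = (-1, -2 + i).
A real fundamental pair from Re and Im of e^((4+2i)t)v: X_1 = e^(4t)(cos(2t)·(-1,-2) + sin(2t)·(0,-1)), X_2 = e^(4t)(sin(2t)·(-1,-2) - cos(2t)·(0,-1)).
General solution: C_1X_1 + C_2X_2.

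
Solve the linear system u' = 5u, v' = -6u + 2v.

u(t) = -K_1e^(5t), v(t) = 2K_1e^(5t) + K_2e^(2t)

Coefficient matrix A = [[5, 0], [-6, 2]].
Characteristic polynomial det(A - λI) = λ^2 - 7λ + 10 = 0.
Eigenvalues λ = 5, 2.
For λ=5: (A-λI) row 2 is [-6, -3], so an eigenvector is (-1, 2).
For λ=2: (A-λI) row 1 is [3, 0], so an eigenvector is (0, 1).
General solution: K_1e^(5t)(-1,2) + K_2e^(2t)(0,1).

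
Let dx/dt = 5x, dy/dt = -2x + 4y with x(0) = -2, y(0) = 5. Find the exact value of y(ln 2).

A = [[5,0],[-2,4]]; eigenvalues λ = 4, 5.
Eigenvectors: (0,-1) for λ=4, (-1,2) for λ=5.
From the initial condition, c_1 = -1, c_2 = 2.
y(ln 2) = (-1)(2^4)(-1) + (2)(2^5)(2) = 144.

144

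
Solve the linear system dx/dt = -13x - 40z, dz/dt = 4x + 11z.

Coefficient matrix A = [[-13, -40], [4, 11]].
Characteristic polynomial det(A - λI) = λ^2 + 2λ + 17 = 0.
Eigenvalues λ = -1 ± 4i (complex conjugate pair).
For λ=-1+4i: an eigenvector is (-1,0) - i(3,-1) = (-1 - 3i, 0 + i).
A real fundamental pair from Re and Im of e^((-1+4i)t)v: X_1 = e^(-t)(cos(4t)·(-1,0) + sin(4t)·(3,-1)), X_2 = e^(-t)(sin(4t)·(-1,0) - cos(4t)·(3,-1)).
General solution: C_1X_1 + C_2X_2.

x(t) = 3C_1e^(-t)sin(4t) - C_1e^(-t)cos(4t) - C_2e^(-t)sin(4t) - 3C_2e^(-t)cos(4t), z(t) = -C_1e^(-t)sin(4t) + C_2e^(-t)cos(4t)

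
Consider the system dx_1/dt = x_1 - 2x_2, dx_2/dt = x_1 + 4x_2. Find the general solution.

Coefficient matrix A = [[1, -2], [1, 4]].
Characteristic polynomial det(A - λI) = λ^2 - 5λ + 6 = 0.
Eigenvalues λ = 2, 3.
For λ=2: (A-λI) row 1 is [-1, -2], so an eigenvector is (2, -1).
For λ=3: (A-λI) row 1 is [-2, -2], so an eigenvector is (1, -1).
General solution: C_1e^(2t)(2,-1) + C_2e^(3t)(1,-1).

x_1(t) = 2C_1e^(2t) + C_2e^(3t), x_2(t) = -C_1e^(2t) - C_2e^(3t)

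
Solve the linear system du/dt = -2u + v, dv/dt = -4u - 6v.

u(t) = -c_1e^(-4t) - c_2te^(-4t), v(t) = 2c_1e^(-4t) + 2c_2te^(-4t) - c_2e^(-4t)

Coefficient matrix A = [[-2, 1], [-4, -6]].
Characteristic polynomial det(A - λI) = λ^2 + 8λ + 16 = 0.
Single eigenvalue λ = -4 with algebraic multiplicity 2.
Eigenvector v = (-1,2); generalized eigenvector w with (A-λI)w=v is (0,-1).
General solution: e^(-4t)[c_1·v + c_2·(t·v + w)].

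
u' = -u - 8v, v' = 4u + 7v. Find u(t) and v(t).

u(t) = c_1e^(3t)sin(4t) - c_1e^(3t)cos(4t) - c_2e^(3t)sin(4t) - c_2e^(3t)cos(4t), v(t) = -c_1e^(3t)sin(4t) + c_2e^(3t)cos(4t)

Coefficient matrix A = [[-1, -8], [4, 7]].
Characteristic polynomial det(A - λI) = λ^2 - 6λ + 25 = 0.
Eigenvalues λ = 3 ± 4i (complex conjugate pair).
For λ=3+4i: an eigenvector is (-1,0) - i(1,-1) = (-1 - i, 0 + i).
A real fundamental pair from Re and Im of e^((3+4i)t)v: X_1 = e^(3t)(cos(4t)·(-1,0) + sin(4t)·(1,-1)), X_2 = e^(3t)(sin(4t)·(-1,0) - cos(4t)·(1,-1)).
General solution: c_1X_1 + c_2X_2.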